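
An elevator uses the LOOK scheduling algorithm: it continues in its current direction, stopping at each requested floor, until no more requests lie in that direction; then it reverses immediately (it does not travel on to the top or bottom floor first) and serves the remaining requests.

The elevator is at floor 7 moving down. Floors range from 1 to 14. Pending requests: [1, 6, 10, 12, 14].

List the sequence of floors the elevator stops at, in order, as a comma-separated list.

Answer: 6, 1, 10, 12, 14

Derivation:
Current: 7, moving DOWN
Serve below first (descending): [6, 1]
Then reverse, serve above (ascending): [10, 12, 14]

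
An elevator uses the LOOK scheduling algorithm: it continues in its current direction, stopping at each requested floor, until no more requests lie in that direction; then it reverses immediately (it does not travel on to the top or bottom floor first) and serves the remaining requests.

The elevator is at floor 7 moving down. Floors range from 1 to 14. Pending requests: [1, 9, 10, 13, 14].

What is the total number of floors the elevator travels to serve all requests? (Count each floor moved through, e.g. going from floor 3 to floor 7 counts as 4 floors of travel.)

Answer: 19

Derivation:
Start at floor 7 moving down, LOOK stop order: [1, 9, 10, 13, 14]
  7 → 1: |1-7| = 6, total = 6
  1 → 9: |9-1| = 8, total = 14
  9 → 10: |10-9| = 1, total = 15
  10 → 13: |13-10| = 3, total = 18
  13 → 14: |14-13| = 1, total = 19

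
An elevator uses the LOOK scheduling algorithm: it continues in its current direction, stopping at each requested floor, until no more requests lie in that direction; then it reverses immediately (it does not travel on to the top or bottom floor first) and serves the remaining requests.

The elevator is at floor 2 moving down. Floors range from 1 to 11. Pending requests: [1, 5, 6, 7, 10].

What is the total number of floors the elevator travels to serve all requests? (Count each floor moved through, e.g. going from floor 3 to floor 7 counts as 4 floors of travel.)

Answer: 10

Derivation:
Start at floor 2 moving down, LOOK stop order: [1, 5, 6, 7, 10]
  2 → 1: |1-2| = 1, total = 1
  1 → 5: |5-1| = 4, total = 5
  5 → 6: |6-5| = 1, total = 6
  6 → 7: |7-6| = 1, total = 7
  7 → 10: |10-7| = 3, total = 10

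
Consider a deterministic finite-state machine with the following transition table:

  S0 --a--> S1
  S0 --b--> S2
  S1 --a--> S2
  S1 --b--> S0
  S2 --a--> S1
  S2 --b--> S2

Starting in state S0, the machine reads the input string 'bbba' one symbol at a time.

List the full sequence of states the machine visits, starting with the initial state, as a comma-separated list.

Start: S0
  read 'b': S0 --b--> S2
  read 'b': S2 --b--> S2
  read 'b': S2 --b--> S2
  read 'a': S2 --a--> S1

Answer: S0, S2, S2, S2, S1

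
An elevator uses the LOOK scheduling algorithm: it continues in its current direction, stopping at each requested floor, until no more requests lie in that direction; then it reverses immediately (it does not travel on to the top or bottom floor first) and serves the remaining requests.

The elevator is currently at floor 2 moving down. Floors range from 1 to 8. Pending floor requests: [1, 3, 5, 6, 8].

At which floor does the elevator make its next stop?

Current floor: 2, direction: down
Requests above: [3, 5, 6, 8]
Requests below: [1]
Moving down and requests lie below → nearest below is max([1]) = 1

Answer: 1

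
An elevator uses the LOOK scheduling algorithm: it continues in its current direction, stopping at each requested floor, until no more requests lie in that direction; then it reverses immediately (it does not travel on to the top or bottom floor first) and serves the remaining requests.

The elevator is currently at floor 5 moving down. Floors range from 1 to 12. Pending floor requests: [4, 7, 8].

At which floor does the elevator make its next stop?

Current floor: 5, direction: down
Requests above: [7, 8]
Requests below: [4]
Moving down and requests lie below → nearest below is max([4]) = 4

Answer: 4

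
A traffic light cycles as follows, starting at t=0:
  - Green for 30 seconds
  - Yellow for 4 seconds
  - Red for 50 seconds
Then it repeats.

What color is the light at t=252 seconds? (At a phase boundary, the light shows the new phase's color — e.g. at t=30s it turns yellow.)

Cycle length = 30 + 4 + 50 = 84s
t = 252, phase_t = 252 mod 84 = 0
0 < 30 (green end) → GREEN

Answer: green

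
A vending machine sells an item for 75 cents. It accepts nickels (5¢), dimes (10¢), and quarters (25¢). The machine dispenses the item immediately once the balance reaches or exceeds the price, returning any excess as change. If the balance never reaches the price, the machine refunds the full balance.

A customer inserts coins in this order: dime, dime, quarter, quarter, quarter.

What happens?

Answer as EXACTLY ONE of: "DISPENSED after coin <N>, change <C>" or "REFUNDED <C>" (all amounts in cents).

Price: 75¢
Coin 1 (dime, 10¢): balance = 10¢
Coin 2 (dime, 10¢): balance = 20¢
Coin 3 (quarter, 25¢): balance = 45¢
Coin 4 (quarter, 25¢): balance = 70¢
Coin 5 (quarter, 25¢): balance = 95¢
  → balance >= price → DISPENSE, change = 95 - 75 = 20¢

Answer: DISPENSED after coin 5, change 20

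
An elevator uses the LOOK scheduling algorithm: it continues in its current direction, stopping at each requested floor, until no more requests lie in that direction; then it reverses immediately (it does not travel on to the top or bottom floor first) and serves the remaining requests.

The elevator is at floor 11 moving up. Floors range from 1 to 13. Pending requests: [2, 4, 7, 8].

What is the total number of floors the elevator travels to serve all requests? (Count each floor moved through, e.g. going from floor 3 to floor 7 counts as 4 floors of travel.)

Start at floor 11 moving up, LOOK stop order: [8, 7, 4, 2]
  11 → 8: |8-11| = 3, total = 3
  8 → 7: |7-8| = 1, total = 4
  7 → 4: |4-7| = 3, total = 7
  4 → 2: |2-4| = 2, total = 9

Answer: 9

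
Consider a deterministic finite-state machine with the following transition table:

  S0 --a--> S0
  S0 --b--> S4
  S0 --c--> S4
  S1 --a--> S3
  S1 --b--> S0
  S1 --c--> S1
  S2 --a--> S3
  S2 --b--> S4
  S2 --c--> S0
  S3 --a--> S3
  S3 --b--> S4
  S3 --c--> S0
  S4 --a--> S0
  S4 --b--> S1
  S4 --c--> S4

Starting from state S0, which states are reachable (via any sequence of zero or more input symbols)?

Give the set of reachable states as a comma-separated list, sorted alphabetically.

BFS from S0:
  visit S0: S0--a-->S0 (seen), S0--b-->S4 (new), S0--c-->S4 (seen)
  visit S4: S4--a-->S0 (seen), S4--b-->S1 (new), S4--c-->S4 (seen)
  visit S1: S1--a-->S3 (new), S1--b-->S0 (seen), S1--c-->S1 (seen)
  visit S3: S3--a-->S3 (seen), S3--b-->S4 (seen), S3--c-->S0 (seen)

Answer: S0, S1, S3, S4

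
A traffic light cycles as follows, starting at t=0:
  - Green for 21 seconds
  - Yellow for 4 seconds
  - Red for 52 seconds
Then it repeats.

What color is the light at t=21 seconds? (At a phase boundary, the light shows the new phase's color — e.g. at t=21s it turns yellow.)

Answer: yellow

Derivation:
Cycle length = 21 + 4 + 52 = 77s
t = 21, phase_t = 21 mod 77 = 21
21 <= 21 < 25 (yellow end) → YELLOW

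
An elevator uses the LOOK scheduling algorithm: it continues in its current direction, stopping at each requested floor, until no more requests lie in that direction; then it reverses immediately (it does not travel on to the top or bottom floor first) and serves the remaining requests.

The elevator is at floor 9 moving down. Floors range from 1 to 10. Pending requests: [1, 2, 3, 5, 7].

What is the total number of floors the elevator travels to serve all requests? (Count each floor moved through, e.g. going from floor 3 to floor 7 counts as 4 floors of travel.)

Answer: 8

Derivation:
Start at floor 9 moving down, LOOK stop order: [7, 5, 3, 2, 1]
  9 → 7: |7-9| = 2, total = 2
  7 → 5: |5-7| = 2, total = 4
  5 → 3: |3-5| = 2, total = 6
  3 → 2: |2-3| = 1, total = 7
  2 → 1: |1-2| = 1, total = 8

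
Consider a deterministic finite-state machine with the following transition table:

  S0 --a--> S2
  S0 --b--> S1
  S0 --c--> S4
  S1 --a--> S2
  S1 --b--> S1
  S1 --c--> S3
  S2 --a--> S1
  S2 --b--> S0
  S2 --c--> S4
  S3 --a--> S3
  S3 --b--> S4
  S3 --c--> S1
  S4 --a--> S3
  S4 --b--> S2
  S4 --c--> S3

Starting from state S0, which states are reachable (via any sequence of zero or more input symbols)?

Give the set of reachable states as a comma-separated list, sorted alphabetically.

Answer: S0, S1, S2, S3, S4

Derivation:
BFS from S0:
  visit S0: S0--a-->S2 (new), S0--b-->S1 (new), S0--c-->S4 (new)
  visit S2: S2--a-->S1 (seen), S2--b-->S0 (seen), S2--c-->S4 (seen)
  visit S1: S1--a-->S2 (seen), S1--b-->S1 (seen), S1--c-->S3 (new)
  visit S4: S4--a-->S3 (seen), S4--b-->S2 (seen), S4--c-->S3 (seen)
  visit S3: S3--a-->S3 (seen), S3--b-->S4 (seen), S3--c-->S1 (seen)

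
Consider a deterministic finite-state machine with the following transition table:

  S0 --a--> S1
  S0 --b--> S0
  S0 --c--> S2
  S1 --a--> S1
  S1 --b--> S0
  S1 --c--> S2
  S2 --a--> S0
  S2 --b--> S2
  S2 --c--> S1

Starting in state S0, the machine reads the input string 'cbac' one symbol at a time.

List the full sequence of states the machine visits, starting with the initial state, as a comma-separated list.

Start: S0
  read 'c': S0 --c--> S2
  read 'b': S2 --b--> S2
  read 'a': S2 --a--> S0
  read 'c': S0 --c--> S2

Answer: S0, S2, S2, S0, S2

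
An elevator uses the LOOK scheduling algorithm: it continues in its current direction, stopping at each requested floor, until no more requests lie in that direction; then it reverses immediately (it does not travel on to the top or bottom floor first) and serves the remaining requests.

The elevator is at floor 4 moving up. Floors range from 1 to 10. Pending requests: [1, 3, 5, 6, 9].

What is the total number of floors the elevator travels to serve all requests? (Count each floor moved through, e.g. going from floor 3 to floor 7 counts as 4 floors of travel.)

Start at floor 4 moving up, LOOK stop order: [5, 6, 9, 3, 1]
  4 → 5: |5-4| = 1, total = 1
  5 → 6: |6-5| = 1, total = 2
  6 → 9: |9-6| = 3, total = 5
  9 → 3: |3-9| = 6, total = 11
  3 → 1: |1-3| = 2, total = 13

Answer: 13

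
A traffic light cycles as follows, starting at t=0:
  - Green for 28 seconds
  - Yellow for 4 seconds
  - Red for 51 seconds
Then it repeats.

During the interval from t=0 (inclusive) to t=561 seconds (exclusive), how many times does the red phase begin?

Cycle = 28+4+51 = 83s
red phase starts at t = k*83 + 32 for k=0,1,2,...
Need k*83+32 < 561 → k < 6.373
k ∈ {0, ..., 6} → 7 starts

Answer: 7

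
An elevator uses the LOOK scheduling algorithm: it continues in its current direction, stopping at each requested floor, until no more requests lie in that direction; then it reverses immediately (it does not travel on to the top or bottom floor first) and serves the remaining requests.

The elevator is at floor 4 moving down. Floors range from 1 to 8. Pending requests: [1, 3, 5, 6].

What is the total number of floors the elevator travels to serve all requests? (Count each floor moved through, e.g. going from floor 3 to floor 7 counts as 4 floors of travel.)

Answer: 8

Derivation:
Start at floor 4 moving down, LOOK stop order: [3, 1, 5, 6]
  4 → 3: |3-4| = 1, total = 1
  3 → 1: |1-3| = 2, total = 3
  1 → 5: |5-1| = 4, total = 7
  5 → 6: |6-5| = 1, total = 8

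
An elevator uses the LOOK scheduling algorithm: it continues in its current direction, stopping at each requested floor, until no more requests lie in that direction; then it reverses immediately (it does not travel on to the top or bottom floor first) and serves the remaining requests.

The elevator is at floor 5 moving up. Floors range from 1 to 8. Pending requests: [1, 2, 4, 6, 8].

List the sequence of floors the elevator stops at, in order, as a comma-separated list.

Current: 5, moving UP
Serve above first (ascending): [6, 8]
Then reverse, serve below (descending): [4, 2, 1]

Answer: 6, 8, 4, 2, 1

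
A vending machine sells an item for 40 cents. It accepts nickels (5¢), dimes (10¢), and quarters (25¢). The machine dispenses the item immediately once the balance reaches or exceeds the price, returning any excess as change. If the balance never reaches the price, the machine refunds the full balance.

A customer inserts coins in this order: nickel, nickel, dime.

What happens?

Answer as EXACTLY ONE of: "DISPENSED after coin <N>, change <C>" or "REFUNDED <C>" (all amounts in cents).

Price: 40¢
Coin 1 (nickel, 5¢): balance = 5¢
Coin 2 (nickel, 5¢): balance = 10¢
Coin 3 (dime, 10¢): balance = 20¢
All coins inserted, balance 20¢ < price 40¢ → REFUND 20¢

Answer: REFUNDED 20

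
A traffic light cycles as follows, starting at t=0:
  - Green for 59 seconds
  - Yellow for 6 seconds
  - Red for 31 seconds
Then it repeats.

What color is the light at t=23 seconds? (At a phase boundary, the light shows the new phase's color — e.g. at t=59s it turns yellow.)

Answer: green

Derivation:
Cycle length = 59 + 6 + 31 = 96s
t = 23, phase_t = 23 mod 96 = 23
23 < 59 (green end) → GREEN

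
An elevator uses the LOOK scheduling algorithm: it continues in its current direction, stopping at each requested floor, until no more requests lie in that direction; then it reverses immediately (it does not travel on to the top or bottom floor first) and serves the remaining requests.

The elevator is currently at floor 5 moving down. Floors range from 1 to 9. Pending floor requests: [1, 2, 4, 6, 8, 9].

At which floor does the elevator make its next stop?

Current floor: 5, direction: down
Requests above: [6, 8, 9]
Requests below: [1, 2, 4]
Moving down and requests lie below → nearest below is max([1, 2, 4]) = 4

Answer: 4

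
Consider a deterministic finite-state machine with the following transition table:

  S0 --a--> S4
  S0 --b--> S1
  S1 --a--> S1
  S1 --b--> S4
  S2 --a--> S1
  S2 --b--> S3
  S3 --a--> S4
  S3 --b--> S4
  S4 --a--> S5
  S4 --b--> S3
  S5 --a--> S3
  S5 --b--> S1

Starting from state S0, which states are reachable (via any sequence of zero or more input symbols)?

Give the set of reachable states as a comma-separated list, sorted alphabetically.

Answer: S0, S1, S3, S4, S5

Derivation:
BFS from S0:
  visit S0: S0--a-->S4 (new), S0--b-->S1 (new)
  visit S4: S4--a-->S5 (new), S4--b-->S3 (new)
  visit S1: S1--a-->S1 (seen), S1--b-->S4 (seen)
  visit S5: S5--a-->S3 (seen), S5--b-->S1 (seen)
  visit S3: S3--a-->S4 (seen), S3--b-->S4 (seen)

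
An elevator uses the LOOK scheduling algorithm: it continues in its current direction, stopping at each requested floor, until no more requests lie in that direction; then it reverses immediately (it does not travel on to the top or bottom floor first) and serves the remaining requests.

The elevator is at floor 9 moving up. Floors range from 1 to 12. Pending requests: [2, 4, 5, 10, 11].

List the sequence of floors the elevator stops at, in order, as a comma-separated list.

Answer: 10, 11, 5, 4, 2

Derivation:
Current: 9, moving UP
Serve above first (ascending): [10, 11]
Then reverse, serve below (descending): [5, 4, 2]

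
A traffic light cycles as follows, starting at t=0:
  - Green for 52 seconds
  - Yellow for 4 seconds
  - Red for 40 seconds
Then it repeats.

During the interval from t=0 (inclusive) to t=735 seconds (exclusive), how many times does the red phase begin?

Cycle = 52+4+40 = 96s
red phase starts at t = k*96 + 56 for k=0,1,2,...
Need k*96+56 < 735 → k < 7.073
k ∈ {0, ..., 7} → 8 starts

Answer: 8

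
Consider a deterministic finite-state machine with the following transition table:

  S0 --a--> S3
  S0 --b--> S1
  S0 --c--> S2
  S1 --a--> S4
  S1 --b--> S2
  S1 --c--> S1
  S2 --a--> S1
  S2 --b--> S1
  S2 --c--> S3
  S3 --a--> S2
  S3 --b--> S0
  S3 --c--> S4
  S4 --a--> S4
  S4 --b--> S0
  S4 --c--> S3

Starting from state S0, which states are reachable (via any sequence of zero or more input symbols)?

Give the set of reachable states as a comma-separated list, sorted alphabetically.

BFS from S0:
  visit S0: S0--a-->S3 (new), S0--b-->S1 (new), S0--c-->S2 (new)
  visit S3: S3--a-->S2 (seen), S3--b-->S0 (seen), S3--c-->S4 (new)
  visit S1: S1--a-->S4 (seen), S1--b-->S2 (seen), S1--c-->S1 (seen)
  visit S2: S2--a-->S1 (seen), S2--b-->S1 (seen), S2--c-->S3 (seen)
  visit S4: S4--a-->S4 (seen), S4--b-->S0 (seen), S4--c-->S3 (seen)

Answer: S0, S1, S2, S3, S4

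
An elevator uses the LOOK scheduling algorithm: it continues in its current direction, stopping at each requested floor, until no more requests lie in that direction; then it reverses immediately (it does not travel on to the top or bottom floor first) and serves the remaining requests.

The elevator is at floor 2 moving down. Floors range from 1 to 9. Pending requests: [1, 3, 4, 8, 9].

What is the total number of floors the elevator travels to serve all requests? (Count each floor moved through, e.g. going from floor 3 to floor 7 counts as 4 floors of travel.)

Start at floor 2 moving down, LOOK stop order: [1, 3, 4, 8, 9]
  2 → 1: |1-2| = 1, total = 1
  1 → 3: |3-1| = 2, total = 3
  3 → 4: |4-3| = 1, total = 4
  4 → 8: |8-4| = 4, total = 8
  8 → 9: |9-8| = 1, total = 9

Answer: 9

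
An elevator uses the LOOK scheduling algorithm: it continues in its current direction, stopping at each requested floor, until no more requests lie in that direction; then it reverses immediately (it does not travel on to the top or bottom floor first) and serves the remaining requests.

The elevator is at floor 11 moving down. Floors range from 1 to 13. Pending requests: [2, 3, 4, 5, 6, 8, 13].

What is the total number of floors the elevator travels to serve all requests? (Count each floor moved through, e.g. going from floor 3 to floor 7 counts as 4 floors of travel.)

Start at floor 11 moving down, LOOK stop order: [8, 6, 5, 4, 3, 2, 13]
  11 → 8: |8-11| = 3, total = 3
  8 → 6: |6-8| = 2, total = 5
  6 → 5: |5-6| = 1, total = 6
  5 → 4: |4-5| = 1, total = 7
  4 → 3: |3-4| = 1, total = 8
  3 → 2: |2-3| = 1, total = 9
  2 → 13: |13-2| = 11, total = 20

Answer: 20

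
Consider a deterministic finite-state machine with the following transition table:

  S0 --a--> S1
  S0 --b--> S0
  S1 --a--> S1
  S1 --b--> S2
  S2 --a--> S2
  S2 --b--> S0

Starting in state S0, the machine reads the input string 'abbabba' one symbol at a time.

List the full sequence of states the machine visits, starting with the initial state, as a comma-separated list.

Answer: S0, S1, S2, S0, S1, S2, S0, S1

Derivation:
Start: S0
  read 'a': S0 --a--> S1
  read 'b': S1 --b--> S2
  read 'b': S2 --b--> S0
  read 'a': S0 --a--> S1
  read 'b': S1 --b--> S2
  read 'b': S2 --b--> S0
  read 'a': S0 --a--> S1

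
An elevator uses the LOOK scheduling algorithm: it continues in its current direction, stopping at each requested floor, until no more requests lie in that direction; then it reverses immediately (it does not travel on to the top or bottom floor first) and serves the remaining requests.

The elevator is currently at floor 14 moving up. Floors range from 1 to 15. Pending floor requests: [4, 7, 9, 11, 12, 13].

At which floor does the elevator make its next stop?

Answer: 13

Derivation:
Current floor: 14, direction: up
Requests above: []
Requests below: [4, 7, 9, 11, 12, 13]
Moving up but no requests above → reverse; nearest below is max([4, 7, 9, 11, 12, 13]) = 13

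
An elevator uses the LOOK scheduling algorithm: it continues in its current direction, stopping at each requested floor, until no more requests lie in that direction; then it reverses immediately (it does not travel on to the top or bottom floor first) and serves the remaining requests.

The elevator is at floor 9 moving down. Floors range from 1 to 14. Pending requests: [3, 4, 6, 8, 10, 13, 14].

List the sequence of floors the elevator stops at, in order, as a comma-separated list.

Current: 9, moving DOWN
Serve below first (descending): [8, 6, 4, 3]
Then reverse, serve above (ascending): [10, 13, 14]

Answer: 8, 6, 4, 3, 10, 13, 14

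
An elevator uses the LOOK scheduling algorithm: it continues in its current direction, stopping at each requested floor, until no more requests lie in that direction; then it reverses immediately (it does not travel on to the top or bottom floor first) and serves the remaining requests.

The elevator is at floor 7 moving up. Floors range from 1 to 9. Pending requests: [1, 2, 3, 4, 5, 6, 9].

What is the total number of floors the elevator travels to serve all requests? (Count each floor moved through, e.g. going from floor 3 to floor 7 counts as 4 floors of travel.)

Start at floor 7 moving up, LOOK stop order: [9, 6, 5, 4, 3, 2, 1]
  7 → 9: |9-7| = 2, total = 2
  9 → 6: |6-9| = 3, total = 5
  6 → 5: |5-6| = 1, total = 6
  5 → 4: |4-5| = 1, total = 7
  4 → 3: |3-4| = 1, total = 8
  3 → 2: |2-3| = 1, total = 9
  2 → 1: |1-2| = 1, total = 10

Answer: 10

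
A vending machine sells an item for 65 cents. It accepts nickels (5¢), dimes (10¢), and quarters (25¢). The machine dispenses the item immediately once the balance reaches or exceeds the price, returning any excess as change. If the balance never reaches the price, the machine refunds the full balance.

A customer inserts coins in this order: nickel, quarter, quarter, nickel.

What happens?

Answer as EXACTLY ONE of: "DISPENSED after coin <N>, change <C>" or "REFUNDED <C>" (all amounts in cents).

Price: 65¢
Coin 1 (nickel, 5¢): balance = 5¢
Coin 2 (quarter, 25¢): balance = 30¢
Coin 3 (quarter, 25¢): balance = 55¢
Coin 4 (nickel, 5¢): balance = 60¢
All coins inserted, balance 60¢ < price 65¢ → REFUND 60¢

Answer: REFUNDED 60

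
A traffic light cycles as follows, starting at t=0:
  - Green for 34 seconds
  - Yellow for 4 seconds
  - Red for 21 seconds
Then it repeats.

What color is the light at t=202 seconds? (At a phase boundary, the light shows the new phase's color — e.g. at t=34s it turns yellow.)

Cycle length = 34 + 4 + 21 = 59s
t = 202, phase_t = 202 mod 59 = 25
25 < 34 (green end) → GREEN

Answer: green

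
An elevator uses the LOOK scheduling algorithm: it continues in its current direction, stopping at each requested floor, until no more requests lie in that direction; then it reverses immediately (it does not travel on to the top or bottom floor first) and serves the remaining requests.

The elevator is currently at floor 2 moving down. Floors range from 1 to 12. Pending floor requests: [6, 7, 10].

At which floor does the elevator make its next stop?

Current floor: 2, direction: down
Requests above: [6, 7, 10]
Requests below: []
Moving down but no requests below → reverse; nearest above is min([6, 7, 10]) = 6

Answer: 6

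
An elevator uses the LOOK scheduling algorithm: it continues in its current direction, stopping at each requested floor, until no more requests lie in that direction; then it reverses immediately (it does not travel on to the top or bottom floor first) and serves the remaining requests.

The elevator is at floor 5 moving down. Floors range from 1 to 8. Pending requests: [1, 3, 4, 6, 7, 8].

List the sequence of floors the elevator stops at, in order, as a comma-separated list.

Current: 5, moving DOWN
Serve below first (descending): [4, 3, 1]
Then reverse, serve above (ascending): [6, 7, 8]

Answer: 4, 3, 1, 6, 7, 8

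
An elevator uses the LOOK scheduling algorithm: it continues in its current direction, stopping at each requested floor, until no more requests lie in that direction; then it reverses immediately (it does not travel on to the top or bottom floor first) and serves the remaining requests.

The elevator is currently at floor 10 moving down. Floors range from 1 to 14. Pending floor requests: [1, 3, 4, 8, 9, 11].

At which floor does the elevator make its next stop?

Answer: 9

Derivation:
Current floor: 10, direction: down
Requests above: [11]
Requests below: [1, 3, 4, 8, 9]
Moving down and requests lie below → nearest below is max([1, 3, 4, 8, 9]) = 9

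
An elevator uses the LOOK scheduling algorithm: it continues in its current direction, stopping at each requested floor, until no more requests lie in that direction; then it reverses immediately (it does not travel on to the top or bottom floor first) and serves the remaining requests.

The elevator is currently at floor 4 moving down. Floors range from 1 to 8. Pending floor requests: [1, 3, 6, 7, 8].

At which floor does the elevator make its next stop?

Current floor: 4, direction: down
Requests above: [6, 7, 8]
Requests below: [1, 3]
Moving down and requests lie below → nearest below is max([1, 3]) = 3

Answer: 3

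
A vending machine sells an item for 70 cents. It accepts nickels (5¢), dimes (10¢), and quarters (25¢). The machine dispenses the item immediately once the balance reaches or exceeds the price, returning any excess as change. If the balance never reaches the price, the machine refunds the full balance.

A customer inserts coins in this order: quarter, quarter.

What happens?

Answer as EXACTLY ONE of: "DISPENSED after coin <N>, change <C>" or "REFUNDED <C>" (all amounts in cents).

Price: 70¢
Coin 1 (quarter, 25¢): balance = 25¢
Coin 2 (quarter, 25¢): balance = 50¢
All coins inserted, balance 50¢ < price 70¢ → REFUND 50¢

Answer: REFUNDED 50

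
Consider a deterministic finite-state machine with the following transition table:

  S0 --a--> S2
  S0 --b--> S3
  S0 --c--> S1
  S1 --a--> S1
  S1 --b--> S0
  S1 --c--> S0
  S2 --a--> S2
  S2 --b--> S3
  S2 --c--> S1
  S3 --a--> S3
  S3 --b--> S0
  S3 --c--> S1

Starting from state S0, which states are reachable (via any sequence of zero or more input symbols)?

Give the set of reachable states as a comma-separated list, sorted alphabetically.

BFS from S0:
  visit S0: S0--a-->S2 (new), S0--b-->S3 (new), S0--c-->S1 (new)
  visit S2: S2--a-->S2 (seen), S2--b-->S3 (seen), S2--c-->S1 (seen)
  visit S3: S3--a-->S3 (seen), S3--b-->S0 (seen), S3--c-->S1 (seen)
  visit S1: S1--a-->S1 (seen), S1--b-->S0 (seen), S1--c-->S0 (seen)

Answer: S0, S1, S2, S3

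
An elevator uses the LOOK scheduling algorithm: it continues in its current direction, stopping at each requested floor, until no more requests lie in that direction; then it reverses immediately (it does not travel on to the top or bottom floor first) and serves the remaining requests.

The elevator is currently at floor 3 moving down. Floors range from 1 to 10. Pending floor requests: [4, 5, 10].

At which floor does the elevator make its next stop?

Answer: 4

Derivation:
Current floor: 3, direction: down
Requests above: [4, 5, 10]
Requests below: []
Moving down but no requests below → reverse; nearest above is min([4, 5, 10]) = 4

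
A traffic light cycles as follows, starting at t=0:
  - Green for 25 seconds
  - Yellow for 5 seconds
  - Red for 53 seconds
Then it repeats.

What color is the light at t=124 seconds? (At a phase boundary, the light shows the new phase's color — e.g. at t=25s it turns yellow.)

Cycle length = 25 + 5 + 53 = 83s
t = 124, phase_t = 124 mod 83 = 41
41 >= 30 → RED

Answer: red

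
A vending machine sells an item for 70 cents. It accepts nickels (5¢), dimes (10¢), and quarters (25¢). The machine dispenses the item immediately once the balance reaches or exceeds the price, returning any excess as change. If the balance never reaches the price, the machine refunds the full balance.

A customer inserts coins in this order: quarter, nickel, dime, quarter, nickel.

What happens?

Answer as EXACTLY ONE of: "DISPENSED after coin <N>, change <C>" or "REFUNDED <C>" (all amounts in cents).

Answer: DISPENSED after coin 5, change 0

Derivation:
Price: 70¢
Coin 1 (quarter, 25¢): balance = 25¢
Coin 2 (nickel, 5¢): balance = 30¢
Coin 3 (dime, 10¢): balance = 40¢
Coin 4 (quarter, 25¢): balance = 65¢
Coin 5 (nickel, 5¢): balance = 70¢
  → balance >= price → DISPENSE, change = 70 - 70 = 0¢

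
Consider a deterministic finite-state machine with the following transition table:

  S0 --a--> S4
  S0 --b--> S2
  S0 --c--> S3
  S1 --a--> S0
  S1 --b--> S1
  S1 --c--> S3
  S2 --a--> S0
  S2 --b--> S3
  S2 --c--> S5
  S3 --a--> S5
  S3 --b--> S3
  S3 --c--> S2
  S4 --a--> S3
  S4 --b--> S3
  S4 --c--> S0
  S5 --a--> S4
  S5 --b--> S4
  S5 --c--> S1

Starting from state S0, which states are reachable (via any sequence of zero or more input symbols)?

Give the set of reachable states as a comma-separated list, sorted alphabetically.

BFS from S0:
  visit S0: S0--a-->S4 (new), S0--b-->S2 (new), S0--c-->S3 (new)
  visit S4: S4--a-->S3 (seen), S4--b-->S3 (seen), S4--c-->S0 (seen)
  visit S2: S2--a-->S0 (seen), S2--b-->S3 (seen), S2--c-->S5 (new)
  visit S3: S3--a-->S5 (seen), S3--b-->S3 (seen), S3--c-->S2 (seen)
  visit S5: S5--a-->S4 (seen), S5--b-->S4 (seen), S5--c-->S1 (new)
  visit S1: S1--a-->S0 (seen), S1--b-->S1 (seen), S1--c-->S3 (seen)

Answer: S0, S1, S2, S3, S4, S5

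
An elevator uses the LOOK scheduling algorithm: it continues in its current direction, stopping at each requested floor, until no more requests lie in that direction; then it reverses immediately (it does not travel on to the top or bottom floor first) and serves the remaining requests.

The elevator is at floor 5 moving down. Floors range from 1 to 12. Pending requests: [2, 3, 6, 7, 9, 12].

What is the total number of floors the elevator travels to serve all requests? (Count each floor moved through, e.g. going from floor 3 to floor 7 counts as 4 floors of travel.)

Start at floor 5 moving down, LOOK stop order: [3, 2, 6, 7, 9, 12]
  5 → 3: |3-5| = 2, total = 2
  3 → 2: |2-3| = 1, total = 3
  2 → 6: |6-2| = 4, total = 7
  6 → 7: |7-6| = 1, total = 8
  7 → 9: |9-7| = 2, total = 10
  9 → 12: |12-9| = 3, total = 13

Answer: 13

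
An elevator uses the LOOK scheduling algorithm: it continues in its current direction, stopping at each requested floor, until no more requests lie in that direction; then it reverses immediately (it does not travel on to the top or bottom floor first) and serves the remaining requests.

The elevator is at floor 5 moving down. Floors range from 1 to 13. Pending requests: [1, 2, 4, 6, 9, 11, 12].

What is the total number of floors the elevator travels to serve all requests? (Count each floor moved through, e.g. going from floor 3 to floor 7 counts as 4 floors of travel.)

Start at floor 5 moving down, LOOK stop order: [4, 2, 1, 6, 9, 11, 12]
  5 → 4: |4-5| = 1, total = 1
  4 → 2: |2-4| = 2, total = 3
  2 → 1: |1-2| = 1, total = 4
  1 → 6: |6-1| = 5, total = 9
  6 → 9: |9-6| = 3, total = 12
  9 → 11: |11-9| = 2, total = 14
  11 → 12: |12-11| = 1, total = 15

Answer: 15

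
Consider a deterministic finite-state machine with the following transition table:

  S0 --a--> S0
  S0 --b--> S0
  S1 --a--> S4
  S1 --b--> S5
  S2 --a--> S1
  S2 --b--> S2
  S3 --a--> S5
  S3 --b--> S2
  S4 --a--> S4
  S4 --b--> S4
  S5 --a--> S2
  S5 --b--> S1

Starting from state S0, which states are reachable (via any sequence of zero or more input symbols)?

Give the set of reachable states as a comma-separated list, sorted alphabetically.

BFS from S0:
  visit S0: S0--a-->S0 (seen), S0--b-->S0 (seen)

Answer: S0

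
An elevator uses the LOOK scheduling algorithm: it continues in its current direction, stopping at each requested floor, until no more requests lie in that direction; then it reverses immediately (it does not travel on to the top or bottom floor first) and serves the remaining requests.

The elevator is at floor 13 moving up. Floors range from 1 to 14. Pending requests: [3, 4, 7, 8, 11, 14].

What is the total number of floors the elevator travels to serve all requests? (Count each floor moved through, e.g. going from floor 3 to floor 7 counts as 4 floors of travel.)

Start at floor 13 moving up, LOOK stop order: [14, 11, 8, 7, 4, 3]
  13 → 14: |14-13| = 1, total = 1
  14 → 11: |11-14| = 3, total = 4
  11 → 8: |8-11| = 3, total = 7
  8 → 7: |7-8| = 1, total = 8
  7 → 4: |4-7| = 3, total = 11
  4 → 3: |3-4| = 1, total = 12

Answer: 12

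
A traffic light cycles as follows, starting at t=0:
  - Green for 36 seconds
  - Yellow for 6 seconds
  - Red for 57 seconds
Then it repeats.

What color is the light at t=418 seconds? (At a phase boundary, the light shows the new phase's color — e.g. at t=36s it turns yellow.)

Answer: green

Derivation:
Cycle length = 36 + 6 + 57 = 99s
t = 418, phase_t = 418 mod 99 = 22
22 < 36 (green end) → GREEN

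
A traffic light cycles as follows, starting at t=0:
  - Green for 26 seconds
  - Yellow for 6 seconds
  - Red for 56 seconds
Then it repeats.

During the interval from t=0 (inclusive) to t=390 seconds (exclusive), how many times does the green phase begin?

Answer: 5

Derivation:
Cycle = 26+6+56 = 88s
green phase starts at t = k*88 + 0 for k=0,1,2,...
Need k*88+0 < 390 → k < 4.432
k ∈ {0, ..., 4} → 5 starts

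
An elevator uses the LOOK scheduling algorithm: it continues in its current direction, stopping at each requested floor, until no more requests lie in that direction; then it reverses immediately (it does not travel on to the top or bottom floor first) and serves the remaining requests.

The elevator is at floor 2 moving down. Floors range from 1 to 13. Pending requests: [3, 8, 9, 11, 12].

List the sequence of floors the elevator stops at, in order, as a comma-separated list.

Answer: 3, 8, 9, 11, 12

Derivation:
Current: 2, moving DOWN
Serve below first (descending): []
Then reverse, serve above (ascending): [3, 8, 9, 11, 12]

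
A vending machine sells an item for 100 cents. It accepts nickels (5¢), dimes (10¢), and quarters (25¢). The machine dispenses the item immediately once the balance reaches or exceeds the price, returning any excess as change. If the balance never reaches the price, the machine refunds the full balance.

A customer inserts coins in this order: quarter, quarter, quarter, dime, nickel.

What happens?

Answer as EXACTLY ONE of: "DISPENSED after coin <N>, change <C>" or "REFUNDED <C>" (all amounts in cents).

Answer: REFUNDED 90

Derivation:
Price: 100¢
Coin 1 (quarter, 25¢): balance = 25¢
Coin 2 (quarter, 25¢): balance = 50¢
Coin 3 (quarter, 25¢): balance = 75¢
Coin 4 (dime, 10¢): balance = 85¢
Coin 5 (nickel, 5¢): balance = 90¢
All coins inserted, balance 90¢ < price 100¢ → REFUND 90¢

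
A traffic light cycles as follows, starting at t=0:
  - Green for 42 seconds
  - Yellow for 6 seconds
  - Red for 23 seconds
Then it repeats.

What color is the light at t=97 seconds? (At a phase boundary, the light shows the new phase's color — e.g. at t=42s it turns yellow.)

Answer: green

Derivation:
Cycle length = 42 + 6 + 23 = 71s
t = 97, phase_t = 97 mod 71 = 26
26 < 42 (green end) → GREEN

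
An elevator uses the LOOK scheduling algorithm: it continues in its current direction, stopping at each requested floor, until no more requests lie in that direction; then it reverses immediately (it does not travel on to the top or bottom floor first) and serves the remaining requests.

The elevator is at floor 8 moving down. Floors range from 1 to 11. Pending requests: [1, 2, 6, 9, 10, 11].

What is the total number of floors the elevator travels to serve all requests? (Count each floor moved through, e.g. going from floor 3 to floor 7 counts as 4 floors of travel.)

Start at floor 8 moving down, LOOK stop order: [6, 2, 1, 9, 10, 11]
  8 → 6: |6-8| = 2, total = 2
  6 → 2: |2-6| = 4, total = 6
  2 → 1: |1-2| = 1, total = 7
  1 → 9: |9-1| = 8, total = 15
  9 → 10: |10-9| = 1, total = 16
  10 → 11: |11-10| = 1, total = 17

Answer: 17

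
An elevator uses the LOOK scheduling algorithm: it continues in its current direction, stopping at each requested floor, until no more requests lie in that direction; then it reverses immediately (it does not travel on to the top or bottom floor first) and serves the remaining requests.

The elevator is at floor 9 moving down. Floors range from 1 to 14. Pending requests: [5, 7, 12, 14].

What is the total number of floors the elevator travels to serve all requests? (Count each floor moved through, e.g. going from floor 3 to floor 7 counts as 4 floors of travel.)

Answer: 13

Derivation:
Start at floor 9 moving down, LOOK stop order: [7, 5, 12, 14]
  9 → 7: |7-9| = 2, total = 2
  7 → 5: |5-7| = 2, total = 4
  5 → 12: |12-5| = 7, total = 11
  12 → 14: |14-12| = 2, total = 13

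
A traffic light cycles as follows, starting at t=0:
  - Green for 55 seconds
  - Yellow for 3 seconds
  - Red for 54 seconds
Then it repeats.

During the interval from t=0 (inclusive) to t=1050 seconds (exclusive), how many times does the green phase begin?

Answer: 10

Derivation:
Cycle = 55+3+54 = 112s
green phase starts at t = k*112 + 0 for k=0,1,2,...
Need k*112+0 < 1050 → k < 9.375
k ∈ {0, ..., 9} → 10 starts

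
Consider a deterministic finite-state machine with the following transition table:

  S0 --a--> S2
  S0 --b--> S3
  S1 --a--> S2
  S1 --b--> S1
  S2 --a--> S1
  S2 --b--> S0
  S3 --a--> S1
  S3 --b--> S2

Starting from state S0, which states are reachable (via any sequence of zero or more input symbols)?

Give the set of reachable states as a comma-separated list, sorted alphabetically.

BFS from S0:
  visit S0: S0--a-->S2 (new), S0--b-->S3 (new)
  visit S2: S2--a-->S1 (new), S2--b-->S0 (seen)
  visit S3: S3--a-->S1 (seen), S3--b-->S2 (seen)
  visit S1: S1--a-->S2 (seen), S1--b-->S1 (seen)

Answer: S0, S1, S2, S3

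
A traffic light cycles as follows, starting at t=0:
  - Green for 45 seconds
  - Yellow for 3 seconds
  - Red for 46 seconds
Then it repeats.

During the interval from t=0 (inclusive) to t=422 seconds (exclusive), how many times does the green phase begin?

Answer: 5

Derivation:
Cycle = 45+3+46 = 94s
green phase starts at t = k*94 + 0 for k=0,1,2,...
Need k*94+0 < 422 → k < 4.489
k ∈ {0, ..., 4} → 5 starts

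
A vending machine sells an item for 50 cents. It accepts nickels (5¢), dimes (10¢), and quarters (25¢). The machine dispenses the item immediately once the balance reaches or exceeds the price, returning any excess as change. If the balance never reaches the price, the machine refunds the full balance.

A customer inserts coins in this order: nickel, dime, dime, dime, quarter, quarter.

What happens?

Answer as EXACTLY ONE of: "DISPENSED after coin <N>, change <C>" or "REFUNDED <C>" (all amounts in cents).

Answer: DISPENSED after coin 5, change 10

Derivation:
Price: 50¢
Coin 1 (nickel, 5¢): balance = 5¢
Coin 2 (dime, 10¢): balance = 15¢
Coin 3 (dime, 10¢): balance = 25¢
Coin 4 (dime, 10¢): balance = 35¢
Coin 5 (quarter, 25¢): balance = 60¢
  → balance >= price → DISPENSE, change = 60 - 50 = 10¢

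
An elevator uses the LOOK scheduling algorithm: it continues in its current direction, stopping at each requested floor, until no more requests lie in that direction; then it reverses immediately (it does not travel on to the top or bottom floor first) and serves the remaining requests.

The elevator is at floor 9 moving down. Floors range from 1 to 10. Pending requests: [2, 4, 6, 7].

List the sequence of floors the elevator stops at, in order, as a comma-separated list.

Answer: 7, 6, 4, 2

Derivation:
Current: 9, moving DOWN
Serve below first (descending): [7, 6, 4, 2]
Then reverse, serve above (ascending): []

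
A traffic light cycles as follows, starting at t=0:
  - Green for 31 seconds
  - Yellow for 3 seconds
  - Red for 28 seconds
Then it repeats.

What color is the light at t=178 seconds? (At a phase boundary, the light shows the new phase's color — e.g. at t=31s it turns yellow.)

Answer: red

Derivation:
Cycle length = 31 + 3 + 28 = 62s
t = 178, phase_t = 178 mod 62 = 54
54 >= 34 → RED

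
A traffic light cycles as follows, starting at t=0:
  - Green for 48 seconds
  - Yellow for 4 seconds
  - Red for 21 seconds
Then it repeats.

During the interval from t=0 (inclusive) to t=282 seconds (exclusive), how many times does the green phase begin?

Answer: 4

Derivation:
Cycle = 48+4+21 = 73s
green phase starts at t = k*73 + 0 for k=0,1,2,...
Need k*73+0 < 282 → k < 3.863
k ∈ {0, ..., 3} → 4 starts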